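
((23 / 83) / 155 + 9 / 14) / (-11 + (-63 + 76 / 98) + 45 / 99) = -8940239 / 1009207790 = -0.01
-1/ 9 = -0.11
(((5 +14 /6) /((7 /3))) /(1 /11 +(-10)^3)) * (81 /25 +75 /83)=-0.01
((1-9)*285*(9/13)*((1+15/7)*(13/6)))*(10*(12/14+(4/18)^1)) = -5684800/49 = -116016.33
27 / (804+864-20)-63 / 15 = -34473 / 8240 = -4.18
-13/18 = -0.72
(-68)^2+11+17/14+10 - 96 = 63703/14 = 4550.21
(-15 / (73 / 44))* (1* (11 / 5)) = -1452 / 73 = -19.89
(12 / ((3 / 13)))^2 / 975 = 208 / 75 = 2.77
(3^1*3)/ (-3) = -3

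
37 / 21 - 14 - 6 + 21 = 58 / 21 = 2.76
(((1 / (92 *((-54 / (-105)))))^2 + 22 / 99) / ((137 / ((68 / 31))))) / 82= 10380761 / 238757370336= 0.00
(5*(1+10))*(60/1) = 3300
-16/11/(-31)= 0.05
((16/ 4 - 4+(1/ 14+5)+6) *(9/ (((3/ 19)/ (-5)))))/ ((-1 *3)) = 14725/ 14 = 1051.79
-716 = -716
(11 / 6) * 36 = 66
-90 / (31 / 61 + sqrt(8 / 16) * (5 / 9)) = -27570780 / 62657 + 15070050 * sqrt(2) / 62657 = -99.89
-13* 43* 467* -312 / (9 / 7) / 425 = 190046584 / 1275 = 149056.14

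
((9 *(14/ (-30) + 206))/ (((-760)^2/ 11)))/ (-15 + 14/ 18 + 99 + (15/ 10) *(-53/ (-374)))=171226737/ 413095910000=0.00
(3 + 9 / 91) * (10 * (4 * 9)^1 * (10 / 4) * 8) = 2030400 / 91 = 22312.09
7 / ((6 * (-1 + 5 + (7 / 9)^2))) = 189 / 746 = 0.25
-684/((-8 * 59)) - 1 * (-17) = 2177/118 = 18.45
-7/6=-1.17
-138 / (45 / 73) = -3358 / 15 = -223.87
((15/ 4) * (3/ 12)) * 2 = 15/ 8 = 1.88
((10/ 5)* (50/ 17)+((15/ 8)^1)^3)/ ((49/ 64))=108575/ 6664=16.29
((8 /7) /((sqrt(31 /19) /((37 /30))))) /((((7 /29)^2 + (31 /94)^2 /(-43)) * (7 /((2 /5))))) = 94582735328 * sqrt(589) /2028918920175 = 1.13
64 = 64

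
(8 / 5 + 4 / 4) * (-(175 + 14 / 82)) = -455.44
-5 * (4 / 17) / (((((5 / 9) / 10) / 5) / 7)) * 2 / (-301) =3600 / 731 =4.92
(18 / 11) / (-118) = -9 / 649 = -0.01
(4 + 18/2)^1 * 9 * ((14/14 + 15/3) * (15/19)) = 10530/19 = 554.21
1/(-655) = -1/655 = -0.00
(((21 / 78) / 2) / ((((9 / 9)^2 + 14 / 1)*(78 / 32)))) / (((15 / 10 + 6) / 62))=3472 / 114075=0.03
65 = 65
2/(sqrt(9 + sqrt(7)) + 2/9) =0.55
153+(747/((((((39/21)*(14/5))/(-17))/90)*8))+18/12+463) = -2793055/104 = -26856.30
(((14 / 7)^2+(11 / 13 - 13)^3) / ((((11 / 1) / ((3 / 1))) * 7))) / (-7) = 11806572 / 1184183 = 9.97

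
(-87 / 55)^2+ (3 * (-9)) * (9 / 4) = -704799 / 12100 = -58.25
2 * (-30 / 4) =-15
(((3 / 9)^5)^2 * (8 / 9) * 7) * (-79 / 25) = -4424 / 13286025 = -0.00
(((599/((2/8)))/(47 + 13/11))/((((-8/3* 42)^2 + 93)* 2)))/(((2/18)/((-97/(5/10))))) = -11504394/3348805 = -3.44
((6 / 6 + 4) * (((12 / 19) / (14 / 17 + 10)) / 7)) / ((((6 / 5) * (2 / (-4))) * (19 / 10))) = -2125 / 58121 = -0.04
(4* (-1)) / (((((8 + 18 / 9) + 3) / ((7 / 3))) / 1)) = -0.72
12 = 12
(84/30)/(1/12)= 168/5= 33.60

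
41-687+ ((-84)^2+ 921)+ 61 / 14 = 102695 / 14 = 7335.36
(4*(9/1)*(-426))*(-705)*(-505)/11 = -5459999400/11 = -496363581.82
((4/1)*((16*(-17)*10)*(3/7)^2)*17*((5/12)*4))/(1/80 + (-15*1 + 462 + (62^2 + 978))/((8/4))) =-221952000/10327289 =-21.49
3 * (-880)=-2640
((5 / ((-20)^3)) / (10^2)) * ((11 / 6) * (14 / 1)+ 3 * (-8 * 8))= 499 / 480000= 0.00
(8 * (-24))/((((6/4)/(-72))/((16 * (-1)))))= -147456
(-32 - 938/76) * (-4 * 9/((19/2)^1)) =60660/361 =168.03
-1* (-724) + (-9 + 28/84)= 2146/3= 715.33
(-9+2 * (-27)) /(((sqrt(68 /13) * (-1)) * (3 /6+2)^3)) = 252 * sqrt(221) /2125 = 1.76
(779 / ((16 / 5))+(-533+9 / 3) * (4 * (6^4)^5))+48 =-124016894286936141257 / 16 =-7751055892933508828.56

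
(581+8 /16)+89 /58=16908 /29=583.03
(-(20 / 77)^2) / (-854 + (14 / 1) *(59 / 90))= 18000 / 225402793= 0.00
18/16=9/8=1.12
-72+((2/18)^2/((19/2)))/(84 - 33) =-5651206/78489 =-72.00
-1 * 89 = -89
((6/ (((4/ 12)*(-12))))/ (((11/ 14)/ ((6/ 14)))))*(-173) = 1557/ 11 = 141.55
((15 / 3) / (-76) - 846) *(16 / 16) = -64301 / 76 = -846.07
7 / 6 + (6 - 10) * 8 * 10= -1913 / 6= -318.83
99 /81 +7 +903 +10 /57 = 155849 /171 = 911.40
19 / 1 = 19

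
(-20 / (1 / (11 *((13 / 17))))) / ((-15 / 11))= 6292 / 51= 123.37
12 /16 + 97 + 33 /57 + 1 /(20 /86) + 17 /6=120227 /1140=105.46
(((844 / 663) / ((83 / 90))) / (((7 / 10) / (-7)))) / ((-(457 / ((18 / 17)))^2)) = 82036800 / 1107135072823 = 0.00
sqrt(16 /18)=2*sqrt(2) /3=0.94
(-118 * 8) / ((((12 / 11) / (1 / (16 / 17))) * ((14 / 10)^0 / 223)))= -2460359 / 12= -205029.92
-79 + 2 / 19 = -1499 / 19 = -78.89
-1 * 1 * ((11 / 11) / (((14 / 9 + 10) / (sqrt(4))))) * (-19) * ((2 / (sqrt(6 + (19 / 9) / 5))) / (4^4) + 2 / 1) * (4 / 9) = 57 * sqrt(5) / 28288 + 38 / 13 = 2.93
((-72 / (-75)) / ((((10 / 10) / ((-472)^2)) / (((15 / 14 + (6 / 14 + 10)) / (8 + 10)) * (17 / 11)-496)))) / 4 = -873424672 / 33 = -26467414.30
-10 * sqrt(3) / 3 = -5.77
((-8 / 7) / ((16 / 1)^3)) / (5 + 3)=-1 / 28672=-0.00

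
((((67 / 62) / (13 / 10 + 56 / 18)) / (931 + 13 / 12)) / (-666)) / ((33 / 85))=-11390 / 11205018913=-0.00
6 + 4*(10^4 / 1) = 40006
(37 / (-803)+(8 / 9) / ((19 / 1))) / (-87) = -97 / 11946231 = -0.00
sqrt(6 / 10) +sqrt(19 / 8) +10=sqrt(15) / 5 +sqrt(38) / 4 +10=12.32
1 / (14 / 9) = 9 / 14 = 0.64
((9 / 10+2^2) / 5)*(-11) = -10.78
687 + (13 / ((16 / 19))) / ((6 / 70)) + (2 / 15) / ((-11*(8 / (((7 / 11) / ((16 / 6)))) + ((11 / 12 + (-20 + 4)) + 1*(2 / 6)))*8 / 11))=328181249 / 378480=867.10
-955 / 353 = -2.71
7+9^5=59056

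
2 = 2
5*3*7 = 105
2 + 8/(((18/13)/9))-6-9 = 39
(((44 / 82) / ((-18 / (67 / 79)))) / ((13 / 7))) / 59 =-5159 / 22358817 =-0.00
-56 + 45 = -11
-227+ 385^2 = 147998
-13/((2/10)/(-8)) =520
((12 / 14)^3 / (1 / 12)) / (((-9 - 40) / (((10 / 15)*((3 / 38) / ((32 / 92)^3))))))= -985527 / 5109328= -0.19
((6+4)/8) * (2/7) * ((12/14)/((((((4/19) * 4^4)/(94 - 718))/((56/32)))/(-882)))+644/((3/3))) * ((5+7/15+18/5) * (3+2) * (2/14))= 12404645/336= 36918.59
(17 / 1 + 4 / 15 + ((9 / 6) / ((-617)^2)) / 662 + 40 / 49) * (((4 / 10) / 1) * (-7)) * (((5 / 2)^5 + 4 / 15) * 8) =-314877442468759643 / 7938507717000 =-39664.56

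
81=81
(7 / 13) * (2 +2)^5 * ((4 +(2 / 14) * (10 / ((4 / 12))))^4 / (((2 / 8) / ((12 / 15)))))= 185409470464 / 22295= 8316190.65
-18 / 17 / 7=-18 / 119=-0.15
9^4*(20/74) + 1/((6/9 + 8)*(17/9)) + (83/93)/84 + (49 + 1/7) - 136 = 107728773049/63878724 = 1686.46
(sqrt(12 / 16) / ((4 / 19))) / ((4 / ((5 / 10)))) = 19*sqrt(3) / 64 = 0.51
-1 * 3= -3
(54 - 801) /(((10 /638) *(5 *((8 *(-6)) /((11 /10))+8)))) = 2621223 /9800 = 267.47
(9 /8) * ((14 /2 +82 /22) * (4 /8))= 531 /88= 6.03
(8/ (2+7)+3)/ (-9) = -35/ 81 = -0.43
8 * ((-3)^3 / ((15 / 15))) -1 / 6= -1297 / 6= -216.17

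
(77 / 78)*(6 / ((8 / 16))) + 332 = 4470 / 13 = 343.85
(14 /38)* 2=14 /19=0.74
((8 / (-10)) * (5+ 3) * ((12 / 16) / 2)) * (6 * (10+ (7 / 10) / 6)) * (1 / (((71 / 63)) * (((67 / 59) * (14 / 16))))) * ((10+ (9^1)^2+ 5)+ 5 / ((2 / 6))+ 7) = -1825603488 / 118925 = -15350.88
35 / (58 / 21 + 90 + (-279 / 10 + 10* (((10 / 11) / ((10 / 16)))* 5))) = 80850 / 317831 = 0.25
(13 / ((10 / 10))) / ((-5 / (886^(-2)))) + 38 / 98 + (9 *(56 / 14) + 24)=11614015183 / 192324020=60.39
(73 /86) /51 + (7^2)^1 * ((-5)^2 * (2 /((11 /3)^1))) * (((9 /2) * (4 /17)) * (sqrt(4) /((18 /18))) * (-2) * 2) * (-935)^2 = -21702015719927 /4386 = -4948019999.98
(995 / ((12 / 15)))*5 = 24875 / 4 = 6218.75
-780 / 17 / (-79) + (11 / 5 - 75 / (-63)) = 560008 / 141015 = 3.97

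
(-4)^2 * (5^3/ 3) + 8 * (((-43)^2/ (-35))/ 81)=1875208/ 2835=661.45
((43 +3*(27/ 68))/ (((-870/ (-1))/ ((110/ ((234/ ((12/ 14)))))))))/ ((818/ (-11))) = -363605/ 1321125624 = -0.00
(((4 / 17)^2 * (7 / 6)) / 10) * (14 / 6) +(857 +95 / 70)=156283829 / 182070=858.37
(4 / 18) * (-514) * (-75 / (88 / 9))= 19275 / 22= 876.14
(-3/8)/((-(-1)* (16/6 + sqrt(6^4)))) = -9/928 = -0.01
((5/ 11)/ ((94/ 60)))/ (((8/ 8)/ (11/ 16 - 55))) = -5925/ 376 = -15.76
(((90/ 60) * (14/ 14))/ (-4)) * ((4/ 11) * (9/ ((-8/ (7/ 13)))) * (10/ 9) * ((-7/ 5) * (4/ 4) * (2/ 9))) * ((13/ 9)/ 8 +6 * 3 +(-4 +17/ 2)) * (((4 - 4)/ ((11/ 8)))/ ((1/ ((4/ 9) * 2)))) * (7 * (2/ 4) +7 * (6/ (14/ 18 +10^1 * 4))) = 0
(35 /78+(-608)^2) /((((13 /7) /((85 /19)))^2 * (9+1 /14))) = 236467.81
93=93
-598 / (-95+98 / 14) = 299 / 44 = 6.80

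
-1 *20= -20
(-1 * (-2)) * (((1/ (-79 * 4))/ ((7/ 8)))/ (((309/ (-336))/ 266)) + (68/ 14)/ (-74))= 4132558/ 2107483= 1.96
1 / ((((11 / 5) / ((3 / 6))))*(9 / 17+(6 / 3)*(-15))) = -85 / 11022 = -0.01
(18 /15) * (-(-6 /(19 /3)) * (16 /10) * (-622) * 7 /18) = -208992 /475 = -439.98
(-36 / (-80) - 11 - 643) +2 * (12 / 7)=-650.12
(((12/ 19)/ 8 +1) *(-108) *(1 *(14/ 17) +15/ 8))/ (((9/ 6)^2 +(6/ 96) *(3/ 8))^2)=-184897536/ 3039107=-60.84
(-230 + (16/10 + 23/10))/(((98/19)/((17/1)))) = -104329/140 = -745.21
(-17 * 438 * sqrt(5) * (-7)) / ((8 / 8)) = 52122 * sqrt(5) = 116548.34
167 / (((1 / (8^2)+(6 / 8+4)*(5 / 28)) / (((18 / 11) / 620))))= 37408 / 73315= 0.51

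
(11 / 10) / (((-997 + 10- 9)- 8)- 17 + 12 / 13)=-143 / 132610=-0.00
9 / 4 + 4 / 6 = 35 / 12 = 2.92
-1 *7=-7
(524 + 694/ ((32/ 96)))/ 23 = 2606/ 23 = 113.30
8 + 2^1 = 10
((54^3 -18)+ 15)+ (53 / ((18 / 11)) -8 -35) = 2834107 / 18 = 157450.39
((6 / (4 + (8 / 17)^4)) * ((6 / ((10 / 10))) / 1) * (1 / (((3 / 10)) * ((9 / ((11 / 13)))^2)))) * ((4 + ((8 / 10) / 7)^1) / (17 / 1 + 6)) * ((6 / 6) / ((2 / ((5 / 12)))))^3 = 252651025 / 596259767376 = 0.00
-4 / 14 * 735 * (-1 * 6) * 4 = 5040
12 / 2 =6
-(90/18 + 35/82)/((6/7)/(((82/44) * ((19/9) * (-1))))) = 59185/2376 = 24.91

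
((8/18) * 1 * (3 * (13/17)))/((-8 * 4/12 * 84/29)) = -377/2856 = -0.13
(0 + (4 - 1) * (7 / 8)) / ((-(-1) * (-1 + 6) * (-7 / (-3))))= 9 / 40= 0.22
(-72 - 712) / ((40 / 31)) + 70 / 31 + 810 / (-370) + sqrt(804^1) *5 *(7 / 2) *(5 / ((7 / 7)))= -3484191 / 5735 + 175 *sqrt(201)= 1873.52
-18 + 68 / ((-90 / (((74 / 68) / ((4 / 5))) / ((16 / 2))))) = -5221 / 288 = -18.13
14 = 14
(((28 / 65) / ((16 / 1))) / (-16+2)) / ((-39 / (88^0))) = 1 / 20280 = 0.00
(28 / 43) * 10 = 280 / 43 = 6.51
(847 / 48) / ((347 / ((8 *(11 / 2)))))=9317 / 4164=2.24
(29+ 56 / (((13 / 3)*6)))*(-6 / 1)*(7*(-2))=34020 / 13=2616.92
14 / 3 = 4.67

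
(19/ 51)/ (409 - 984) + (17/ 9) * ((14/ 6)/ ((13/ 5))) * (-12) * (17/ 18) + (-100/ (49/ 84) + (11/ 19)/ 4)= -1043141490133/ 5475915900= -190.50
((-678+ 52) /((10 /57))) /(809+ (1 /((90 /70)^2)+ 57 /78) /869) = -32651063874 /7402825195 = -4.41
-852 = -852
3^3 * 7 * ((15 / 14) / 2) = 405 / 4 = 101.25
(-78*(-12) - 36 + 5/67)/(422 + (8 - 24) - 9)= 60305/26599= 2.27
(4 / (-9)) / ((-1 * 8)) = 1 / 18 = 0.06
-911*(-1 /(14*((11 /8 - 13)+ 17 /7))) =-3644 /515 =-7.08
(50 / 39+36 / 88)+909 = 781373 / 858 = 910.69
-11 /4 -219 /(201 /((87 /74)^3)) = -4.52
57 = 57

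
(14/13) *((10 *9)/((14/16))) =1440/13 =110.77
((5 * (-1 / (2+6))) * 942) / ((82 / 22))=-25905 / 164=-157.96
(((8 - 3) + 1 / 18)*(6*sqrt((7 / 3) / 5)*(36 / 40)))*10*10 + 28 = 28 + 182*sqrt(105) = 1892.95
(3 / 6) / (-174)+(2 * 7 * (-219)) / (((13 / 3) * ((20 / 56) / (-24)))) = 1075503679 / 22620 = 47546.58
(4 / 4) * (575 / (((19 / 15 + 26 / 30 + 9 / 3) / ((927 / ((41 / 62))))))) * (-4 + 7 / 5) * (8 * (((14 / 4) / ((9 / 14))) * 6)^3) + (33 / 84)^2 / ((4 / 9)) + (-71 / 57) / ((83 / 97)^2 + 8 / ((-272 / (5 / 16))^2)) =-149696425291726176092543219341 / 1314854467313897664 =-113850185714.88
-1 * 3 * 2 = -6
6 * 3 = 18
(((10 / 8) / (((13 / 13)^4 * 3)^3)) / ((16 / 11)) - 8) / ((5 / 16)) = -25.50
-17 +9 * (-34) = -323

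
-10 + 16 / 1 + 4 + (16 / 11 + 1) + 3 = 170 / 11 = 15.45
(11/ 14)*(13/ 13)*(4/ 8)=11/ 28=0.39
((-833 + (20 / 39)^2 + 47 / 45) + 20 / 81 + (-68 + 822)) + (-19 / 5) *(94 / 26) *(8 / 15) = -84.77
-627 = -627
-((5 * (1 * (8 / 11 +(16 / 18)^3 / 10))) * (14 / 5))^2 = -200403056896 / 1607609025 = -124.66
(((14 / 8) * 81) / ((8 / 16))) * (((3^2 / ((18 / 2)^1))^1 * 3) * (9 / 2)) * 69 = 1056321 / 4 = 264080.25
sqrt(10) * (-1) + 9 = 9 -sqrt(10) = 5.84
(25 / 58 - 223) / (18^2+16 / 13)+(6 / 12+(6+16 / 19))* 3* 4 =407316453 / 4659256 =87.42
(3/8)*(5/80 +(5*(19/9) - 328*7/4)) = -81127/384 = -211.27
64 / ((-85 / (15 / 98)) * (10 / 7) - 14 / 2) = -192 / 2401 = -0.08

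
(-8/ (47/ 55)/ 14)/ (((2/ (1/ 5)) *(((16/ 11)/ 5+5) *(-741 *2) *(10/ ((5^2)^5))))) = 1181640625/ 141885198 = 8.33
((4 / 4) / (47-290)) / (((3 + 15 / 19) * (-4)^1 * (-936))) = -19 / 65505024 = -0.00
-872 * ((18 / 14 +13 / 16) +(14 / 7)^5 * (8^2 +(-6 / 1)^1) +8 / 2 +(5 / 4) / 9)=-204607715 / 126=-1623870.75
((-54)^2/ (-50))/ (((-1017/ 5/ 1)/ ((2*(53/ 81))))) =0.38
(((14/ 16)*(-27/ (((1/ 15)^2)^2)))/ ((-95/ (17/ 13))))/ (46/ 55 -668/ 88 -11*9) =-1789239375/ 11493404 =-155.68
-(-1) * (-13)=-13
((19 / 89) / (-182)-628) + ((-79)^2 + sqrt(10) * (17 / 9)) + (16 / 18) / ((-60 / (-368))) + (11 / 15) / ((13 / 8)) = 17 * sqrt(10) / 9 + 2457404297 / 437346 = 5624.88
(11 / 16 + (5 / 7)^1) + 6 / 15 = 1009 / 560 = 1.80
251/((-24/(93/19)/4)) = -7781/38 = -204.76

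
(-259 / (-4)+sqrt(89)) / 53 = sqrt(89) / 53+259 / 212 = 1.40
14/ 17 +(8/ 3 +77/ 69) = 1801/ 391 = 4.61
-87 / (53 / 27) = -2349 / 53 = -44.32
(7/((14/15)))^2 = 225/4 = 56.25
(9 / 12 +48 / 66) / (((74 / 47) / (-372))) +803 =369527 / 814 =453.96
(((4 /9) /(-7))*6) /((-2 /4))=16 /21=0.76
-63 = -63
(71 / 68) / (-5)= -71 / 340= -0.21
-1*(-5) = 5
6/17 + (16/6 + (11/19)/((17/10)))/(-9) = 164/8721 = 0.02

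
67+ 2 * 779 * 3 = 4741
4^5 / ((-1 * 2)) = -512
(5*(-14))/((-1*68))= 35/34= 1.03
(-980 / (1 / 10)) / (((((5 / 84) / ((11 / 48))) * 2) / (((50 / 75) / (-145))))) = 7546 / 87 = 86.74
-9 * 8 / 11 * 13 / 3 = -312 / 11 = -28.36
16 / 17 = 0.94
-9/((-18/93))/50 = 93/100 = 0.93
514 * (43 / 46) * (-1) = -480.48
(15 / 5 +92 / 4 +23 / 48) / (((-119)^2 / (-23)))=-29233 / 679728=-0.04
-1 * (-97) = 97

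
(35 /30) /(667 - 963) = -7 /1776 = -0.00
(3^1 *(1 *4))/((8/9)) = 27/2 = 13.50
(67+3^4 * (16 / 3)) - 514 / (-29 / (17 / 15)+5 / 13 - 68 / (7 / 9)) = 43870958 / 87121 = 503.56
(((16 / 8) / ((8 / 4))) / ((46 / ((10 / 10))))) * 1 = 1 / 46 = 0.02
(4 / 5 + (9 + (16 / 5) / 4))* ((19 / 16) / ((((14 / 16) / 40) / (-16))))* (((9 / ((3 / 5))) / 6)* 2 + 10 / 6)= -61379.05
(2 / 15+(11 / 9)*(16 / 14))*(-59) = -28438 / 315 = -90.28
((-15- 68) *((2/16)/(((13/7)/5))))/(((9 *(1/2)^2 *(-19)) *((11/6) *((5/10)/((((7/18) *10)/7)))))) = 29050/73359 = 0.40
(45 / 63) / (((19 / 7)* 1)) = 5 / 19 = 0.26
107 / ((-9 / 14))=-1498 / 9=-166.44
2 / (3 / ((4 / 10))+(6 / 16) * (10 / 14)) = 112 / 435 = 0.26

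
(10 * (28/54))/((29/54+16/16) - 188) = -280/10069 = -0.03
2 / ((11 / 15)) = 30 / 11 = 2.73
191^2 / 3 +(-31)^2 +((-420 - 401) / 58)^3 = 10285.08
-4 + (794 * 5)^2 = 15760896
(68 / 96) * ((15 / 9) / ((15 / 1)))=17 / 216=0.08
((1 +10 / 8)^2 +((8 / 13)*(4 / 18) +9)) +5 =35941 / 1872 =19.20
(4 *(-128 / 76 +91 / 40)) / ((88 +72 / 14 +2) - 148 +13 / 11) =-34573 / 756010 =-0.05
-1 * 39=-39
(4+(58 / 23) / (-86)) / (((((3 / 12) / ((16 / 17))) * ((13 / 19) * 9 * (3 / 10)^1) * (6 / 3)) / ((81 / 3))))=1404480 / 12857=109.24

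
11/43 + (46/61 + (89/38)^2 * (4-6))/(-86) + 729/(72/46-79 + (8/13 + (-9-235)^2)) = 26051087902687/67337283481540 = 0.39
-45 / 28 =-1.61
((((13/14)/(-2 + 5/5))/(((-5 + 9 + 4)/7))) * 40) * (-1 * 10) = 325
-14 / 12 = -7 / 6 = -1.17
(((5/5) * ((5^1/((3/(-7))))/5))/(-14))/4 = 1/24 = 0.04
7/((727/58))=406/727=0.56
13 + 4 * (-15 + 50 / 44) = -467 / 11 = -42.45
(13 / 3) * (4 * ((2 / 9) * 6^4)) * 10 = 49920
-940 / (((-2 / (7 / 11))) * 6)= 1645 / 33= 49.85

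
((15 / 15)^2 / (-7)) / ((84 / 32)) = -0.05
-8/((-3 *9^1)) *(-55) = -440/27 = -16.30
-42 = -42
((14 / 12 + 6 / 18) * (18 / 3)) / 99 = 1 / 11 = 0.09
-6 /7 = -0.86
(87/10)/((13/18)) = 12.05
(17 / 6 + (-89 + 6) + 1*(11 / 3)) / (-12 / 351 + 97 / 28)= -14742 / 661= -22.30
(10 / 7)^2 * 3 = 300 / 49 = 6.12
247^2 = 61009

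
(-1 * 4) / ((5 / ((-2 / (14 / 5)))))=4 / 7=0.57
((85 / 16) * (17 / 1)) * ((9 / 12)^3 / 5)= 7803 / 1024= 7.62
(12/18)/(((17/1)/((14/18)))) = 14/459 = 0.03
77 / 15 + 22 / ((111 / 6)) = 3509 / 555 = 6.32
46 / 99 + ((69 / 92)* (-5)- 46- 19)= -27041 / 396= -68.29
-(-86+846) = -760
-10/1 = -10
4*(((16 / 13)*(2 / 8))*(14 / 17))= 224 / 221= 1.01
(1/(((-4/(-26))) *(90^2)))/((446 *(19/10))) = 13/13727880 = 0.00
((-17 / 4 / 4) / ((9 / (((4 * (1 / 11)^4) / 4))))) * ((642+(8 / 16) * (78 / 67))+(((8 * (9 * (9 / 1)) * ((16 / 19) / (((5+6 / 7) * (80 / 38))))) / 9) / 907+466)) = -234776624237 / 26264502784080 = -0.01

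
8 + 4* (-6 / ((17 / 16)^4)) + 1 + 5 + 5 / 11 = -4.38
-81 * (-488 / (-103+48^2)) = 39528 / 2201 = 17.96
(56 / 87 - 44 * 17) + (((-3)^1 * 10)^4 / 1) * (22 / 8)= 193727480 / 87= 2226752.64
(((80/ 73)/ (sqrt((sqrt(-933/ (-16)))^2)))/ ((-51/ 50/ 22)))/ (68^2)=-22000 * sqrt(933)/ 1003858551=-0.00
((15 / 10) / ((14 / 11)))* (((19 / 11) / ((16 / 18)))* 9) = 4617 / 224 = 20.61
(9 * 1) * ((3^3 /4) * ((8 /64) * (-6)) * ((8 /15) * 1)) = -243 /10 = -24.30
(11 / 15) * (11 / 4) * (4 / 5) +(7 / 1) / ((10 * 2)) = 589 / 300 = 1.96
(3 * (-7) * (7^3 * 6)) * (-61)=2636298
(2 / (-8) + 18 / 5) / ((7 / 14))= 67 / 10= 6.70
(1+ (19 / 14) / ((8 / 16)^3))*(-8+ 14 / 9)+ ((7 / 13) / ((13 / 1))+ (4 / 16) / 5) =-16251853 / 212940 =-76.32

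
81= 81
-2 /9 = -0.22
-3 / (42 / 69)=-69 / 14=-4.93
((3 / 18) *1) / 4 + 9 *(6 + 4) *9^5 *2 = 255091681 / 24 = 10628820.04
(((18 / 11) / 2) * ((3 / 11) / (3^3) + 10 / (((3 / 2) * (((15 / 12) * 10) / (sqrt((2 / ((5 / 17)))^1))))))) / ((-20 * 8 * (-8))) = 0.00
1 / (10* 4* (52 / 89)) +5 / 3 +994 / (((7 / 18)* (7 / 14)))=31909547 / 6240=5113.71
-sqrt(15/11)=-sqrt(165)/11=-1.17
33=33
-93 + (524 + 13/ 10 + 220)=6523/ 10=652.30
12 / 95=0.13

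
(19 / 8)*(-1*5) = -95 / 8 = -11.88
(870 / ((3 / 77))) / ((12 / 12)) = 22330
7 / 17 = 0.41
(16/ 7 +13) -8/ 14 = 103/ 7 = 14.71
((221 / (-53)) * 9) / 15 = -663 / 265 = -2.50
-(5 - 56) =51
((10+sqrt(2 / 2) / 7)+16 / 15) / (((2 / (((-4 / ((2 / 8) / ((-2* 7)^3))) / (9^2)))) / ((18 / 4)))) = 1845536 / 135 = 13670.64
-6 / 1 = -6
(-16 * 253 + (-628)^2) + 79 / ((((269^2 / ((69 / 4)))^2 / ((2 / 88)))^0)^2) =390415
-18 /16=-9 /8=-1.12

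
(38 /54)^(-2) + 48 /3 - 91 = -26346 /361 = -72.98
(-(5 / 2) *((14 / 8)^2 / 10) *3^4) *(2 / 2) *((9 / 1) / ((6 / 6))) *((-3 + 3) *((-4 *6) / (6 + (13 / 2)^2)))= 0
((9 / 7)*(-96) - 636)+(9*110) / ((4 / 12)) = 15474 / 7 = 2210.57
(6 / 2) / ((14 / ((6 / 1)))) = 1.29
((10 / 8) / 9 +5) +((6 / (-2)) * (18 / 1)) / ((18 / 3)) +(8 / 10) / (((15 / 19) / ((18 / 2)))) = 4733 / 900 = 5.26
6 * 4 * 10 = 240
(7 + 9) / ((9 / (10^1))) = 160 / 9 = 17.78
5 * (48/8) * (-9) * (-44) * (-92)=-1092960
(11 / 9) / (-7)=-0.17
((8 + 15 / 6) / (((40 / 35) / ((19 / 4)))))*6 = 8379 / 32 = 261.84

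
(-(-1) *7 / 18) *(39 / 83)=91 / 498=0.18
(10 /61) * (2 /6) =10 /183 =0.05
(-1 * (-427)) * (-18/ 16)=-3843/ 8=-480.38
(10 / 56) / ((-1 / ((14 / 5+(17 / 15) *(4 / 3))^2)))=-9409 / 2835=-3.32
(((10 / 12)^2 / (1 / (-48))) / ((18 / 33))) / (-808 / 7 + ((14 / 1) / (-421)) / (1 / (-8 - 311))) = 810425 / 1390077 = 0.58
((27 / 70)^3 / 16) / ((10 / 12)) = 59049 / 13720000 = 0.00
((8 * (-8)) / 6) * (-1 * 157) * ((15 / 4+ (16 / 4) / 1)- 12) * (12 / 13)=-85408 / 13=-6569.85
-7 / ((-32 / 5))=35 / 32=1.09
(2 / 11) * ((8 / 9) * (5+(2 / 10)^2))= 224 / 275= 0.81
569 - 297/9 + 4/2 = 538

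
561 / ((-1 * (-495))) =17 / 15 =1.13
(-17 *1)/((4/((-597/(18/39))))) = 43979/8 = 5497.38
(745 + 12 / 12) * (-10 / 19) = -7460 / 19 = -392.63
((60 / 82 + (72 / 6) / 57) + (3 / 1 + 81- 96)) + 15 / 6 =-13333 / 1558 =-8.56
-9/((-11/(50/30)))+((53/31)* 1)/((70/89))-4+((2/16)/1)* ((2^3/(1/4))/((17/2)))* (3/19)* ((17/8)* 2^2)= 0.17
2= 2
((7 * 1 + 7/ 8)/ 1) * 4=63/ 2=31.50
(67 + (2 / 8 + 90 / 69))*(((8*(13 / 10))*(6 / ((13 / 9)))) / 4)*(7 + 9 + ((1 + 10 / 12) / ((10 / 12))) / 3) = 14247513 / 1150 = 12389.14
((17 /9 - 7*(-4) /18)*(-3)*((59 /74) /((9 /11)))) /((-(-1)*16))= -0.63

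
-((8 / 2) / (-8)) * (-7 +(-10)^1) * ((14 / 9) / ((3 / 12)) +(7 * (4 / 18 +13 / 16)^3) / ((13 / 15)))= -3336916247 / 25878528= -128.95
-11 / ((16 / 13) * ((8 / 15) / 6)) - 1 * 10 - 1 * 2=-7203 / 64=-112.55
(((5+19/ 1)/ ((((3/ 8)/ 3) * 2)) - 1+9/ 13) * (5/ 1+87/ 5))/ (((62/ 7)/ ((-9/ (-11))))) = 4388832/ 22165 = 198.01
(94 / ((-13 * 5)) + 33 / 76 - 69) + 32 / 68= -5840083 / 83980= -69.54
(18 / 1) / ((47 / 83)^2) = 124002 / 2209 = 56.13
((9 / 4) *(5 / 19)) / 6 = 15 / 152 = 0.10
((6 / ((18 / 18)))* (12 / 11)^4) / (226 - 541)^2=1536 / 17935225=0.00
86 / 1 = 86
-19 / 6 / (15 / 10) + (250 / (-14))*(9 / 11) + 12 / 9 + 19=2503 / 693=3.61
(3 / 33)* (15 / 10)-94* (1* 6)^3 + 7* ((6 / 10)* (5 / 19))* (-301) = -8626077 / 418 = -20636.55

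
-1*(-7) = 7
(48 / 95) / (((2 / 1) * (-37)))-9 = -31659 / 3515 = -9.01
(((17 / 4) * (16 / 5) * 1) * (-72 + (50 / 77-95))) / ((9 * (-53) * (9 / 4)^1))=3484048 / 1652805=2.11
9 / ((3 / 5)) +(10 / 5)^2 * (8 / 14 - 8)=-103 / 7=-14.71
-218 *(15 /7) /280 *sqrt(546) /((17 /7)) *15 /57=-1635 *sqrt(546) /9044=-4.22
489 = 489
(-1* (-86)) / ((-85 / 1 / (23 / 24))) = -989 / 1020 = -0.97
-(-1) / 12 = 1 / 12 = 0.08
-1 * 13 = -13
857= 857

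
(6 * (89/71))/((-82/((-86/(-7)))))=-22962/20377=-1.13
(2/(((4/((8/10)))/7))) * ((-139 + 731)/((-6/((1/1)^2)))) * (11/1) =-45584/15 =-3038.93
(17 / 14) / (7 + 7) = 17 / 196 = 0.09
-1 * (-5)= 5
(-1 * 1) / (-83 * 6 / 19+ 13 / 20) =380 / 9713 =0.04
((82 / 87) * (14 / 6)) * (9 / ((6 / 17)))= 4879 / 87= 56.08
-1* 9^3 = -729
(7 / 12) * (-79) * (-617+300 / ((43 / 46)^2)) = 279836249 / 22188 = 12612.05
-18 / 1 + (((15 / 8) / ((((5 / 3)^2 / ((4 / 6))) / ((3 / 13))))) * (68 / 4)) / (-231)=-360513 / 20020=-18.01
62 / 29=2.14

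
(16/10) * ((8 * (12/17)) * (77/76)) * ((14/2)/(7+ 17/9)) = 58212/8075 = 7.21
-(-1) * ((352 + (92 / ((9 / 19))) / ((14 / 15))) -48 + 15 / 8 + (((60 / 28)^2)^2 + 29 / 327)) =3361247321 / 6281016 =535.14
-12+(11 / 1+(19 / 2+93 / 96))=303 / 32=9.47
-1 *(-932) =932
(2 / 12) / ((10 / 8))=2 / 15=0.13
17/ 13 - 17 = -204/ 13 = -15.69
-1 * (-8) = 8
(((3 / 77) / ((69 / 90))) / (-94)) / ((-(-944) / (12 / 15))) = -9 / 19643932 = -0.00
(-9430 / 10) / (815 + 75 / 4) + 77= 11001 / 145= 75.87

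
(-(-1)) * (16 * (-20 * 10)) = -3200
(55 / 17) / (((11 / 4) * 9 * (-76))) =-5 / 2907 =-0.00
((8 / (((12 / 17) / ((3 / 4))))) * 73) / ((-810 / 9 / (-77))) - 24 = 91237 / 180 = 506.87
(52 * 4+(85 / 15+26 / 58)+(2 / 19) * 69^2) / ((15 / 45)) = 1182346 / 551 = 2145.82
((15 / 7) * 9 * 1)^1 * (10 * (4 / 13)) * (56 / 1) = 43200 / 13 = 3323.08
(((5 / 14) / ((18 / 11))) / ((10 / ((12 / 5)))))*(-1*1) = -11 / 210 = -0.05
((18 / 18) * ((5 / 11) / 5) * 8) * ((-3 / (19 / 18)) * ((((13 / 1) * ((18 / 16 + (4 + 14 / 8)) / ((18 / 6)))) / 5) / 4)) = -3.08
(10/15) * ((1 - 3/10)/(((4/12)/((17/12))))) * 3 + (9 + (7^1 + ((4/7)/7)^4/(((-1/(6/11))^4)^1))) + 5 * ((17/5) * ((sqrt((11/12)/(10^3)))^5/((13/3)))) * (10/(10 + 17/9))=2057 * sqrt(330)/445120000000 + 37052682818119/1688049028820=21.95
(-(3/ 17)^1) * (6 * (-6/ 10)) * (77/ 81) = 154/ 255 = 0.60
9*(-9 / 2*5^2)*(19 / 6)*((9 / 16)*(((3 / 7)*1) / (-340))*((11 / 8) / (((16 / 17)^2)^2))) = 3742747965 / 939524096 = 3.98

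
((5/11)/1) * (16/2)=40/11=3.64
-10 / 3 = -3.33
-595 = -595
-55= -55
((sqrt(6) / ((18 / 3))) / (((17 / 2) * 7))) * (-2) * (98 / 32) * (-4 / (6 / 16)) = 28 * sqrt(6) / 153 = 0.45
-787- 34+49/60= -49211/60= -820.18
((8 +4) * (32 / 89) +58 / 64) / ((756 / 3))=14869 / 717696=0.02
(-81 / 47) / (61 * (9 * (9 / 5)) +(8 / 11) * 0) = -5 / 2867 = -0.00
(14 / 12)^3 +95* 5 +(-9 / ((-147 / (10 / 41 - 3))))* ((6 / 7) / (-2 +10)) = 476.57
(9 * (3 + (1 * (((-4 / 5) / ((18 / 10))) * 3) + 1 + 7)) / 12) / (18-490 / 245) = 29 / 64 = 0.45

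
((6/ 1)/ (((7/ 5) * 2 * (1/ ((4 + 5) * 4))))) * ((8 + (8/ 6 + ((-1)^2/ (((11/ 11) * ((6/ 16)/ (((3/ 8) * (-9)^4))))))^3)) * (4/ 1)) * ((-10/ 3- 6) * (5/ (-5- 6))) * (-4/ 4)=-4066985325460800/ 11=-369725938678254.55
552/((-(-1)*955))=552/955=0.58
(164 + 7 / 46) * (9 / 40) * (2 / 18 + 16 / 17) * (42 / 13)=1109997 / 8840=125.57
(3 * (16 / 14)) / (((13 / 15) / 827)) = 297720 / 91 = 3271.65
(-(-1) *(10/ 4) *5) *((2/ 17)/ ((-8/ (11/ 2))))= -1.01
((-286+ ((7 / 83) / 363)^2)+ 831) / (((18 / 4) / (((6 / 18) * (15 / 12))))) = 1236818423485 / 24509429307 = 50.46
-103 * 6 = -618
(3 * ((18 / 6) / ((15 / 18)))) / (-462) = -9 / 385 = -0.02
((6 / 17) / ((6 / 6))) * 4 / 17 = 24 / 289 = 0.08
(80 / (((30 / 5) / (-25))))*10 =-10000 / 3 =-3333.33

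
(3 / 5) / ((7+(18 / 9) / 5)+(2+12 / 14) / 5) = 0.08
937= 937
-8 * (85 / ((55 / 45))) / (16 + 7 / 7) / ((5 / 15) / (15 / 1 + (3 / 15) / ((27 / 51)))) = -16608 / 11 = -1509.82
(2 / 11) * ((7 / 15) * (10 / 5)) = 28 / 165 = 0.17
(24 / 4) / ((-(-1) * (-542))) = -3 / 271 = -0.01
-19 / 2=-9.50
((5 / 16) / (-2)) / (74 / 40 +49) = -25 / 8136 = -0.00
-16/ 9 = -1.78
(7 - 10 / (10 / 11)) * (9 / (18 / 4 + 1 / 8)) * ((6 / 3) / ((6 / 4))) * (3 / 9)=-128 / 37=-3.46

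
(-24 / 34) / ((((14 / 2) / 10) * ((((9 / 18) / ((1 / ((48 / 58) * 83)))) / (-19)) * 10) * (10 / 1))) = 551 / 98770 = 0.01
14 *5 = 70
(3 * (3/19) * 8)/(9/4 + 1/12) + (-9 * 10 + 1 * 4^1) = -11222/133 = -84.38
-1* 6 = -6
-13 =-13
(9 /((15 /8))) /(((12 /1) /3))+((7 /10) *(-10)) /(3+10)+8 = 563 /65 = 8.66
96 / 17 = 5.65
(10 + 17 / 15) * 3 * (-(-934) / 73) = 155978 / 365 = 427.34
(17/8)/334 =17/2672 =0.01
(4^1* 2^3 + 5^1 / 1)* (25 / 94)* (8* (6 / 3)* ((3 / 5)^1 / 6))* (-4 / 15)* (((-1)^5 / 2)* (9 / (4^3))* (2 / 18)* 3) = 37 / 376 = 0.10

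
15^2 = 225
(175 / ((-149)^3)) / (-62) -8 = -1640742529 / 205092838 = -8.00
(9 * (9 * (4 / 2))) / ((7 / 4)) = 648 / 7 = 92.57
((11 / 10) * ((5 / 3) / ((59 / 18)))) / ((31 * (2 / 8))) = 132 / 1829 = 0.07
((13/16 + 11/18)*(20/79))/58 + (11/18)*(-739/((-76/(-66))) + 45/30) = -1226261185/3134088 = -391.27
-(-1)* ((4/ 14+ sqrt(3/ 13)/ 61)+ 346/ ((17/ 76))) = sqrt(39)/ 793+ 184106/ 119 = 1547.12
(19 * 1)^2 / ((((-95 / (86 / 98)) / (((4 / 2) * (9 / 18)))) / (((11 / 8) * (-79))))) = 709973 / 1960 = 362.23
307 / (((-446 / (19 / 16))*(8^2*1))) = -5833 / 456704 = -0.01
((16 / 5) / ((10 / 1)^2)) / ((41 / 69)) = 0.05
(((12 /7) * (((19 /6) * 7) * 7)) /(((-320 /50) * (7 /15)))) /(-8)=1425 /128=11.13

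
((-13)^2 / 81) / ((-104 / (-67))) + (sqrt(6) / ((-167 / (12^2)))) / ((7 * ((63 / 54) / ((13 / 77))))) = 871 / 648 - 11232 * sqrt(6) / 630091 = 1.30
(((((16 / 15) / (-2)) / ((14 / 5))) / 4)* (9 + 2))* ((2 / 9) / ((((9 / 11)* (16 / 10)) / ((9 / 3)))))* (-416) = 62920 / 567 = 110.97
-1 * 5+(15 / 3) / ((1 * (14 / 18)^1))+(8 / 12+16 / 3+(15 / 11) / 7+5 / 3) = 2146 / 231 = 9.29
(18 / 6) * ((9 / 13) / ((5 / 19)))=7.89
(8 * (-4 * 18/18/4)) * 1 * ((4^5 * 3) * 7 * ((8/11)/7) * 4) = -786432/11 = -71493.82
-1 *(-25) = 25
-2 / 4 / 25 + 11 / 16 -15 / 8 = -483 / 400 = -1.21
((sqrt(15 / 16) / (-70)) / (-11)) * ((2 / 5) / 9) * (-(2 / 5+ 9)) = -47 * sqrt(15) / 346500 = -0.00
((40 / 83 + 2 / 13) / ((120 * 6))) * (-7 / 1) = -2401 / 388440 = -0.01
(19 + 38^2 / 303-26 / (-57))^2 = 19444908025 / 33143049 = 586.70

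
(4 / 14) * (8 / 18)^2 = 32 / 567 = 0.06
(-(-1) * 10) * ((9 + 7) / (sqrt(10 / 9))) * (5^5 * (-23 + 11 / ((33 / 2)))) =-3350000 * sqrt(10) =-10593630.16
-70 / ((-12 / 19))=665 / 6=110.83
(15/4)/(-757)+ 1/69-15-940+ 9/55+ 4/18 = -32908829051/34473780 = -954.60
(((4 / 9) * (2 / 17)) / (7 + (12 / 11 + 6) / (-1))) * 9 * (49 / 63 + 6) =-5368 / 153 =-35.08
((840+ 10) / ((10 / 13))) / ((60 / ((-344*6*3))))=-114036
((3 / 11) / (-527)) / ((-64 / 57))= 171 / 371008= 0.00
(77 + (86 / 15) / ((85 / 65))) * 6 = 41506 / 85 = 488.31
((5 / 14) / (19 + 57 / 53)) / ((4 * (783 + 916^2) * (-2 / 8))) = -0.00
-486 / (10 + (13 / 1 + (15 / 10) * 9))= -972 / 73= -13.32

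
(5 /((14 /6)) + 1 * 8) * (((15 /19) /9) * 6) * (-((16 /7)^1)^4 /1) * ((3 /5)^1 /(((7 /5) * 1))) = -62.45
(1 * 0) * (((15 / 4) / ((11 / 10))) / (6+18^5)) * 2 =0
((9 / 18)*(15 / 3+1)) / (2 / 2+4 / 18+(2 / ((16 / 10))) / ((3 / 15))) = 0.40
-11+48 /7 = -29 /7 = -4.14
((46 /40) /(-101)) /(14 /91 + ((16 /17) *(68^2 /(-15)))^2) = -13455 /99472557608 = -0.00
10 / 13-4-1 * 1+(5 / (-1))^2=20.77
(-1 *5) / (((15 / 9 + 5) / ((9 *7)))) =-189 / 4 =-47.25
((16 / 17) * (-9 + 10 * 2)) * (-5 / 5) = -176 / 17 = -10.35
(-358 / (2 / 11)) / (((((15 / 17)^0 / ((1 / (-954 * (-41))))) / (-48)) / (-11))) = -173272 / 6519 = -26.58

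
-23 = -23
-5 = -5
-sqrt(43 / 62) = -sqrt(2666) / 62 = -0.83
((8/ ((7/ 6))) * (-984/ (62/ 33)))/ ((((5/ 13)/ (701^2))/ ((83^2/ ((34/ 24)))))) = -411563734249105152/ 18445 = -22313024356145.58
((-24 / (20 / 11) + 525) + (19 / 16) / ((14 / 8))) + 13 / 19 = 1365013 / 2660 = 513.16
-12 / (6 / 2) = -4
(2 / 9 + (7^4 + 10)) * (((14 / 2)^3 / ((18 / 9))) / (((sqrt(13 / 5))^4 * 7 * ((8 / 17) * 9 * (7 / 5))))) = 322802375 / 219024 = 1473.82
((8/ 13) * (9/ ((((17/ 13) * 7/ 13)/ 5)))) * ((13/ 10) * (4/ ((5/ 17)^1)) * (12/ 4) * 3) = 219024/ 35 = 6257.83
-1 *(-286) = 286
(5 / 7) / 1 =5 / 7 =0.71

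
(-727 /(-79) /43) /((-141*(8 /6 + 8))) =-727 /4470452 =-0.00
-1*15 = -15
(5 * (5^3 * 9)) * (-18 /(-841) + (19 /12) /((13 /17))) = 514595625 /43732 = 11767.03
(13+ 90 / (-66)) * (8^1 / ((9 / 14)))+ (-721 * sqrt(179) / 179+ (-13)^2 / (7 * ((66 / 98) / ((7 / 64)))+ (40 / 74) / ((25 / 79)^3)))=4981011364259 / 33742728756 - 721 * sqrt(179) / 179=93.73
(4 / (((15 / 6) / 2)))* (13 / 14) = 104 / 35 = 2.97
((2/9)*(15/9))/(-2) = -5/27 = -0.19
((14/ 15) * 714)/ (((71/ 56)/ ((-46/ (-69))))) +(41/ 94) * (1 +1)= 17583313/ 50055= 351.28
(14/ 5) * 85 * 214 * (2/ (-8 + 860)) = 25466/ 213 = 119.56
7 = 7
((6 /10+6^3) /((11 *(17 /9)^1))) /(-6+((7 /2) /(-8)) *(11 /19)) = -2963088 /1777435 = -1.67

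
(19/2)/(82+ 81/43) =817/7214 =0.11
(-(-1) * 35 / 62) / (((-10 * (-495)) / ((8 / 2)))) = 7 / 15345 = 0.00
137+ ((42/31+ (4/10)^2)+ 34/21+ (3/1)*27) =3598954/16275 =221.13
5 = 5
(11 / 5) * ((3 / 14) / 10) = 0.05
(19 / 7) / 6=19 / 42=0.45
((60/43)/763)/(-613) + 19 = 382126363/20111917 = 19.00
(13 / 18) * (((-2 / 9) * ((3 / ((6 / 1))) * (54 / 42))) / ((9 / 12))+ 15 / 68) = 559 / 25704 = 0.02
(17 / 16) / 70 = 17 / 1120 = 0.02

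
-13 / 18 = -0.72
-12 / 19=-0.63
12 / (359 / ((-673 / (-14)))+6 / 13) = 26247 / 17344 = 1.51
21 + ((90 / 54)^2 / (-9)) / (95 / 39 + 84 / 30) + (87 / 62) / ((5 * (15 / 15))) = 181355749 / 8545770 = 21.22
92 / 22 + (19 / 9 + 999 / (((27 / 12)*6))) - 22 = 5771 / 99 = 58.29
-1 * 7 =-7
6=6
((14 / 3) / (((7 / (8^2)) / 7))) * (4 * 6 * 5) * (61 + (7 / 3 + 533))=21372586.67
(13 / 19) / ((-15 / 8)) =-104 / 285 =-0.36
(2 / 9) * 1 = 2 / 9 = 0.22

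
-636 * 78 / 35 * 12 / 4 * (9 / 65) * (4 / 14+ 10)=-7418304 / 1225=-6055.76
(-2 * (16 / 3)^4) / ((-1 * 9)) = 131072 / 729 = 179.80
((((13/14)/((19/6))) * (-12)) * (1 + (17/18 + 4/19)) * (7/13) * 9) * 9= -119394/361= -330.73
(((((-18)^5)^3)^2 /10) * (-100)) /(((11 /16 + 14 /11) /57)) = -304418763457657540299548364437189465997312 /23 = -13235598411202501752154280000000000000000.00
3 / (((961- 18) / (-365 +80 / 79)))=-86265 / 74497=-1.16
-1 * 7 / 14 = -1 / 2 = -0.50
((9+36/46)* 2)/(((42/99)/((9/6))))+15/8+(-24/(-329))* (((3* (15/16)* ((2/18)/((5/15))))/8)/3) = 1228965/17296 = 71.05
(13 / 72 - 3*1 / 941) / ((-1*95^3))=-12017 / 58088871000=-0.00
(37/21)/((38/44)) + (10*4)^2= 639214/399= 1602.04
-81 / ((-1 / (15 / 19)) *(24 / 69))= 27945 / 152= 183.85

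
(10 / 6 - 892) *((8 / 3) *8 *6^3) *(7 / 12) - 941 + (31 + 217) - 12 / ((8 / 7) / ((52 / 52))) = -4787839 / 2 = -2393919.50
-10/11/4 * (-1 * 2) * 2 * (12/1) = 120/11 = 10.91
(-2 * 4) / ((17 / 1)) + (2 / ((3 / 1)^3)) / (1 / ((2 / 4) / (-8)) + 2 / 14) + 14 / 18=15413 / 50949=0.30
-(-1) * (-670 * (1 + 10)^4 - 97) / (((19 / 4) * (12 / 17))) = -8776981 / 3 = -2925660.33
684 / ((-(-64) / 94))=8037 / 8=1004.62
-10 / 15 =-0.67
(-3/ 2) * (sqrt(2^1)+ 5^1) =-15/ 2 - 3 * sqrt(2)/ 2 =-9.62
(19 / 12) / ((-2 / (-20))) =95 / 6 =15.83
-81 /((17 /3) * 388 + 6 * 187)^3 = -2187 /988643265128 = -0.00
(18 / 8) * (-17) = -153 / 4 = -38.25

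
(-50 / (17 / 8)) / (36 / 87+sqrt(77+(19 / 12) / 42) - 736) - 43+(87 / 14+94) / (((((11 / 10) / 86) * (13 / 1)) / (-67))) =-40423.02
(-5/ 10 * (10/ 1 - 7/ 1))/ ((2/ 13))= -39/ 4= -9.75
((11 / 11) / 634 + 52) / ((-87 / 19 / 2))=-626411 / 27579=-22.71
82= 82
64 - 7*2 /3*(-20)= 472 /3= 157.33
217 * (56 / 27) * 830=10086160 / 27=373561.48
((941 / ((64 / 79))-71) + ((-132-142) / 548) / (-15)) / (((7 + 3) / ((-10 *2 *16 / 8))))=-1046957 / 240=-4362.32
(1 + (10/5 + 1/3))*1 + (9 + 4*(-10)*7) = -803/3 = -267.67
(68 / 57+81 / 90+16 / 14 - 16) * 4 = -51.06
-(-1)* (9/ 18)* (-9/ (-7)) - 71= -985/ 14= -70.36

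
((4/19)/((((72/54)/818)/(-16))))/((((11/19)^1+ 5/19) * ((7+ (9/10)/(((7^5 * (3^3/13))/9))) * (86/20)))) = -4124437800/50590747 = -81.53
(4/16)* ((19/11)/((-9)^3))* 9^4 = -3.89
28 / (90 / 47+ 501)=1316 / 23637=0.06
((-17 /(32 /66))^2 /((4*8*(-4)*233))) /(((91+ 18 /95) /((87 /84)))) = -867056355 /1851962556416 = -0.00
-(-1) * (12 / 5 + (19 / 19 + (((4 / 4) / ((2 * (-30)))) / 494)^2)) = 2987000641 / 878529600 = 3.40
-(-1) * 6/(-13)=-6/13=-0.46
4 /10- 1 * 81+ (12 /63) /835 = -1413317 /17535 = -80.60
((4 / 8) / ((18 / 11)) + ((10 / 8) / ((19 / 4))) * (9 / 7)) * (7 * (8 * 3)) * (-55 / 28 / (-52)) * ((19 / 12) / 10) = 33913 / 52416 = 0.65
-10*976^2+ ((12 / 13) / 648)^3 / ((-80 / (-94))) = -131816860279603153 / 13837936320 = -9525760.00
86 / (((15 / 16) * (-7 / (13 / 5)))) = -17888 / 525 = -34.07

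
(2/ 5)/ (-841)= -2/ 4205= -0.00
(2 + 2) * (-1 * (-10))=40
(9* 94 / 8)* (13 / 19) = 5499 / 76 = 72.36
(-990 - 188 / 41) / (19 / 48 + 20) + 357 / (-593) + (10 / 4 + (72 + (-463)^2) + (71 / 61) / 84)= 26148289778019995 / 121963635948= 214394.15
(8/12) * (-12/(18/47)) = -188/9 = -20.89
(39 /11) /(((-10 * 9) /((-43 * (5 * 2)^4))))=559000 /33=16939.39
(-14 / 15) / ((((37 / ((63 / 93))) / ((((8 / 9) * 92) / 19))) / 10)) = -144256 / 196137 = -0.74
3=3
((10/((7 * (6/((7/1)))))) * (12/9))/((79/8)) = 160/711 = 0.23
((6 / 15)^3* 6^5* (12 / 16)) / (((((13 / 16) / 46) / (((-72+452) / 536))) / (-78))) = -1957312512 / 1675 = -1168544.78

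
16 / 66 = 8 / 33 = 0.24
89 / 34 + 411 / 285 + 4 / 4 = 16343 / 3230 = 5.06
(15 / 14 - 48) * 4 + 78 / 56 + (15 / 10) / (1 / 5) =-5007 / 28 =-178.82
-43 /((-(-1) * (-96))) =43 /96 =0.45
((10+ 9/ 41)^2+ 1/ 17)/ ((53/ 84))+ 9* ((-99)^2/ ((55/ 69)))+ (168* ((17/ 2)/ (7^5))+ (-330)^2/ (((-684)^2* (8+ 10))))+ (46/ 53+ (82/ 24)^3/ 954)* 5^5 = 23207435197962470673049/ 204163505497768320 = 113670.83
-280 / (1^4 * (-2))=140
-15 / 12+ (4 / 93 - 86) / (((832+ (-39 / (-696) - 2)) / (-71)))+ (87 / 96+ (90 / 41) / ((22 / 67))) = 3539405108567 / 258466858848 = 13.69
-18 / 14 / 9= -0.14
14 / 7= 2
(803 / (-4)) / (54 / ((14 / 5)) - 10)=-5621 / 260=-21.62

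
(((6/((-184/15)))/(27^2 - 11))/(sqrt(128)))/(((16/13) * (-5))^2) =-1521 * sqrt(2)/1352826880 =-0.00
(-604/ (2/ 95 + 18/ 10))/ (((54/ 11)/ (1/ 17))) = -315590/ 79407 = -3.97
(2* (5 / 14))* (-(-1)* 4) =20 / 7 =2.86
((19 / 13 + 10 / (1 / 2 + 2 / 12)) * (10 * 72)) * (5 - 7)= -308160 / 13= -23704.62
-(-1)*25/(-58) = -25/58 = -0.43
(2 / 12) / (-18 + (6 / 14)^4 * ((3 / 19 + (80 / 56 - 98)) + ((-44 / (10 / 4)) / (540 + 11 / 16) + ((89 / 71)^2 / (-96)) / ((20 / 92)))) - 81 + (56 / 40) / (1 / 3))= -0.00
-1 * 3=-3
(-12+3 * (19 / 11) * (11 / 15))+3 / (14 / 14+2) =-36 / 5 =-7.20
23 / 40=0.58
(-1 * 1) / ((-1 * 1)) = 1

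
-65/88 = -0.74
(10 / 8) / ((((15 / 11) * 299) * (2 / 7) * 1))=77 / 7176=0.01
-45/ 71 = -0.63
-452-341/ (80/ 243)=-119023/ 80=-1487.79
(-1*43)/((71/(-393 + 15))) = 16254/71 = 228.93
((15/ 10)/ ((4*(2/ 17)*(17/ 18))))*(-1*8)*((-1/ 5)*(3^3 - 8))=513/ 5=102.60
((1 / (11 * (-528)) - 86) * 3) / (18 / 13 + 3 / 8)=-6493357 / 44286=-146.62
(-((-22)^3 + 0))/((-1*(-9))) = 10648/9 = 1183.11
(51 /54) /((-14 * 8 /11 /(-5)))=935 /2016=0.46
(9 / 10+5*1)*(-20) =-118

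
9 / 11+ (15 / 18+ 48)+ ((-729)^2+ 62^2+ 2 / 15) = 176660479 / 330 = 535334.78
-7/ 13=-0.54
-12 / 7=-1.71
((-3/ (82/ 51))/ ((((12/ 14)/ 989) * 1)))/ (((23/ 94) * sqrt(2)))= -721497 * sqrt(2)/ 164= -6221.65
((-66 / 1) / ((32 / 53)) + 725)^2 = 97042201 / 256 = 379071.10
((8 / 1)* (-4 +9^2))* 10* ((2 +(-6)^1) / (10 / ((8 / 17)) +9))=-8960 / 11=-814.55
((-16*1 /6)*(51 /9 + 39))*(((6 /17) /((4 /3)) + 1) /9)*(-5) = 115240 /1377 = 83.69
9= 9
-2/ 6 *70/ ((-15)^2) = -14/ 135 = -0.10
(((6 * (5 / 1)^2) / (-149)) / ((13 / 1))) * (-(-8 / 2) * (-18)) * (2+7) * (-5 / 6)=-81000 / 1937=-41.82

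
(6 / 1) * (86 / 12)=43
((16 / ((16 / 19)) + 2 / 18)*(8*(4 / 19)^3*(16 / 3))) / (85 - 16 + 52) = 1409024 / 22408353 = 0.06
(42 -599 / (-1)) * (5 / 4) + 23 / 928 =743583 / 928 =801.27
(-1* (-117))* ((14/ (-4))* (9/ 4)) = -7371/ 8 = -921.38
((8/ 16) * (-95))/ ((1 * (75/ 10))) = -19/ 3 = -6.33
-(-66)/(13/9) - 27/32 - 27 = 17.85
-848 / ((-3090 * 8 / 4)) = 212 / 1545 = 0.14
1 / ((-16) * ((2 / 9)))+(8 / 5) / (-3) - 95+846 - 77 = 323129 / 480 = 673.19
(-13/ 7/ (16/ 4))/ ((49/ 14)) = -0.13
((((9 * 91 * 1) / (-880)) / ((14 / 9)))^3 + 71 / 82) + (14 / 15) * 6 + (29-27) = 1844440838643 / 223522816000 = 8.25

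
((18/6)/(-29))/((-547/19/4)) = 228/15863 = 0.01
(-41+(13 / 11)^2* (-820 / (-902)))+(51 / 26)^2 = -32285625 / 899756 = -35.88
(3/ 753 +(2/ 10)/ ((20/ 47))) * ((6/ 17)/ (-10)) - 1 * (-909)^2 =-1762870549191/ 2133500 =-826281.02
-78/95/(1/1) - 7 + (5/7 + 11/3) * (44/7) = 275339/13965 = 19.72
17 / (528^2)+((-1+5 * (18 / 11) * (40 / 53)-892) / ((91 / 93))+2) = -1215920414393 / 1344575232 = -904.32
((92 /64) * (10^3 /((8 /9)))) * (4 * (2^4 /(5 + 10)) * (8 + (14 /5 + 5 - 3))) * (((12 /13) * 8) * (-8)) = -67829760 /13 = -5217673.85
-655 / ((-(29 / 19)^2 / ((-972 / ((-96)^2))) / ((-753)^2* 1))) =-3619947053565 / 215296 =-16813814.72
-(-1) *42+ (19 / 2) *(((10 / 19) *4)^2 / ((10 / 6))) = 1278 / 19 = 67.26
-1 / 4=-0.25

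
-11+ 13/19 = -196/19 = -10.32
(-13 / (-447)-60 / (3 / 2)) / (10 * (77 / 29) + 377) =-518143 / 5231241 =-0.10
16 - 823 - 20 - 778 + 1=-1604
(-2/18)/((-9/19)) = 0.23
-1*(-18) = 18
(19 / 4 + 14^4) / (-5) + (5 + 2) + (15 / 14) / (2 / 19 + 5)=-104252847 / 13580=-7676.94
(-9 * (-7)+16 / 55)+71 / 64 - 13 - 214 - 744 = -3191231 / 3520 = -906.60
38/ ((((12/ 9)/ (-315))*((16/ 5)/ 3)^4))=-908971875/ 131072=-6934.91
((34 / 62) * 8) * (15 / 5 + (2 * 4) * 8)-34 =8058 / 31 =259.94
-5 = -5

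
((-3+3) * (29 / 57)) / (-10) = 0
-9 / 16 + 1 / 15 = -119 / 240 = -0.50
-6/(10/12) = -36/5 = -7.20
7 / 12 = 0.58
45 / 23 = 1.96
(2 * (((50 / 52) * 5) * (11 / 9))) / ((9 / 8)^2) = 88000 / 9477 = 9.29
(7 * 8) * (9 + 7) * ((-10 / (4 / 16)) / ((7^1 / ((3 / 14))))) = -7680 / 7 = -1097.14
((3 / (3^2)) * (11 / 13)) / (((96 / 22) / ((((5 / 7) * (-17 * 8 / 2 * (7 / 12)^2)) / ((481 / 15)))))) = -359975 / 10805184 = -0.03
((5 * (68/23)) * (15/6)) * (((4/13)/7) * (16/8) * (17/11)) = 115600/23023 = 5.02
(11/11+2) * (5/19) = 15/19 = 0.79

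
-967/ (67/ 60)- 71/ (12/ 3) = -236837/ 268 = -883.72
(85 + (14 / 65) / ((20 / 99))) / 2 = 55943 / 1300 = 43.03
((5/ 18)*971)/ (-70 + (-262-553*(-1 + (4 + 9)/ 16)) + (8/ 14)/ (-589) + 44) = -160137320/ 109429119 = -1.46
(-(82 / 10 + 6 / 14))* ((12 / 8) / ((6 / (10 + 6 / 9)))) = -2416 / 105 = -23.01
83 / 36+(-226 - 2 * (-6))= -7621 / 36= -211.69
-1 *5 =-5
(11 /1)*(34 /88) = 17 /4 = 4.25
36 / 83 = 0.43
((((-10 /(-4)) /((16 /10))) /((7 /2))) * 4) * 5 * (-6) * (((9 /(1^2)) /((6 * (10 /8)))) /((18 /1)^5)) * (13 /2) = -325 /1469664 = -0.00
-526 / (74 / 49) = -12887 / 37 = -348.30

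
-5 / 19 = -0.26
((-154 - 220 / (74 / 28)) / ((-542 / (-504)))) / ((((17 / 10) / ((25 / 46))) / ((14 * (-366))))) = 1416821868000 / 3920557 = 361382.80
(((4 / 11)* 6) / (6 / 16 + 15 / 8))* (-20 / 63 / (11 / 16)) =-10240 / 22869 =-0.45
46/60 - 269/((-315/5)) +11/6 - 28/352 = 188227/27720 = 6.79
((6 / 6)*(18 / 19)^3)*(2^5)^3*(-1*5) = -955514880 / 6859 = -139308.19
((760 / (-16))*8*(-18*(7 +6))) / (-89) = -88920 / 89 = -999.10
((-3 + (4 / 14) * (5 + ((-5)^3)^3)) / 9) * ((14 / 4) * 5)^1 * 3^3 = -58593915 / 2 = -29296957.50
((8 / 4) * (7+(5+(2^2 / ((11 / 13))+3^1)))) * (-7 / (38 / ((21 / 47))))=-31899 / 9823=-3.25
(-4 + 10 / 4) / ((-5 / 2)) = 0.60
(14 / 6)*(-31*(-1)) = 217 / 3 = 72.33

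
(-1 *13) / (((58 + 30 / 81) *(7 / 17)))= -5967 / 11032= -0.54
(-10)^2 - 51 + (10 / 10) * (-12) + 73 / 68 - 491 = -30799 / 68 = -452.93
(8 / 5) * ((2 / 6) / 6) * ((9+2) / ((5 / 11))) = 484 / 225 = 2.15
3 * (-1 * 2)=-6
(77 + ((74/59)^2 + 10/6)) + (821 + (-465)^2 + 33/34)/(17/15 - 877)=-781674090817/4664804556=-167.57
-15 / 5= -3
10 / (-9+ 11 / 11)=-5 / 4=-1.25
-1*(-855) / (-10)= -171 / 2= -85.50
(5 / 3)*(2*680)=6800 / 3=2266.67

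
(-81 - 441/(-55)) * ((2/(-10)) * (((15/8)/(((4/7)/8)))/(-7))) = -6021/110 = -54.74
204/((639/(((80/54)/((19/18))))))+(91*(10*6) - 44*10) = 60953260/12141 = 5020.45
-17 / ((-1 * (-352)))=-17 / 352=-0.05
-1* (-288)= 288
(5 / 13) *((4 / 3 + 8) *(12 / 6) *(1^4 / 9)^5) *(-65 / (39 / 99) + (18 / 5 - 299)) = -128912 / 2302911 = -0.06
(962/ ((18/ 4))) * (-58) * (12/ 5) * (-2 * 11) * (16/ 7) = 157121536/ 105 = 1496395.58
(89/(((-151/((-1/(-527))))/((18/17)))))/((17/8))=-12816/22997753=-0.00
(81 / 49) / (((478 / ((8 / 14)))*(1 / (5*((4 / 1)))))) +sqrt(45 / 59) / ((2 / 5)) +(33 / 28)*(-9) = -3465207 / 327908 +15*sqrt(295) / 118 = -8.38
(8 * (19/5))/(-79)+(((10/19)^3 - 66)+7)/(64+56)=-56912431/65023320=-0.88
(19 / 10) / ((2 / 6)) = 57 / 10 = 5.70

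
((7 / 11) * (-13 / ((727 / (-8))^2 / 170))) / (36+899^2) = -990080 / 4698943627103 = -0.00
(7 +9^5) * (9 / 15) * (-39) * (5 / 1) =-6909552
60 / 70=6 / 7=0.86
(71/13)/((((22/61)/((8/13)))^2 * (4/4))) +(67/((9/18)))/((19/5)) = 258424854/5050903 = 51.16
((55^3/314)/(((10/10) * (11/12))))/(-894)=-15125/23393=-0.65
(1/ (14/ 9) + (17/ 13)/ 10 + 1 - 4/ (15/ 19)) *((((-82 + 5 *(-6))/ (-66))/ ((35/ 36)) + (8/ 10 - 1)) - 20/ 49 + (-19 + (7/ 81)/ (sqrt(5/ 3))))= 8655572/ 147147 - 899 *sqrt(15)/ 15795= 58.60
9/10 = 0.90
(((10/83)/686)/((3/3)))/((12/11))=55/341628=0.00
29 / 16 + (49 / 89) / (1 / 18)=16693 / 1424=11.72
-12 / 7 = -1.71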